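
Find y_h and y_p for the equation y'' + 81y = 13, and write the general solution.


Homogeneous part: r² + 81 = 0 ⇒ r = ±9i, so y_h = C₁cos(9x) + C₂sin(9x).
Try constant y_p = A; plug in: 81A = 13 ⇒ A = 13/81.
General solution: y = C₁cos(9x) + C₂sin(9x) + 13/81.


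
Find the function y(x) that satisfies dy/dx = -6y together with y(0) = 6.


General solution of y' = -6y is y = Ce^(-6x).
Apply y(0) = 6: C = 6.
Particular solution: y = 6e^(-6x).


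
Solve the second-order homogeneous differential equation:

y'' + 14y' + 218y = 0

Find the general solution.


Characteristic equation: r² + 14r + 218 = 0.
Discriminant is negative; roots r = -7 ± 13i (complex conjugate pair).
General solution uses e^(α x)(C₁ cos(β x) + C₂ sin(β x)): y = e^(-7x)(C₁cos(13x) + C₂sin(13x)).


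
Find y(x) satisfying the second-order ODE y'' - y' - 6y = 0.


Characteristic equation: r² - r - 6 = 0.
Factor: (r - 3)(r + 2) = 0 ⇒ r = 3, -2 (distinct real).
General solution: y = C₁e^(3x) + C₂e^(-2x).


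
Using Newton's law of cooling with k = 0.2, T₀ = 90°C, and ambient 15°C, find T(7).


Newton's law: dT/dt = -k(T - T_a) has solution T(t) = T_a + (T₀ - T_a)e^(-kt).
Plug in T_a = 15, T₀ = 90, k = 0.2, t = 7: T(7) = 15 + (75)e^(-1.40) ≈ 33.5°C.


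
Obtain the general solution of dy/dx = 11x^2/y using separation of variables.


Separate variables: y dy = 11x^2 dx.
Integrate both sides: y²/2 = (11/3)x^3 + C₀.
Multiply by 2: y² = (22/3)x^3 + C.


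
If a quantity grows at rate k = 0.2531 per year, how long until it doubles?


Exponential growth: P(t) = P₀ e^(0.2531t). Set P(t)/P₀ = 2: e^(0.2531t) = 2.
Solve: t = ln(2)/0.2531 ≈ 2.74 years.


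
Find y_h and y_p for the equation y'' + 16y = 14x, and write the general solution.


Homogeneous: r² + 16 = 0 ⇒ r = ±4i, y_h = C₁cos(4x) + C₂sin(4x).
Polynomial forcing; try y_p = Ax + B. Then y_p'' + 16 y_p = 16(Ax + B) = 14x, so B = 0 and A = 7/8.
General solution: y = C₁cos(4x) + C₂sin(4x) + (7/8)x.


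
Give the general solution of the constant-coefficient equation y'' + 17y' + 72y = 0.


Characteristic equation: r² + 17r + 72 = 0.
Factor: (r + 9)(r + 8) = 0 ⇒ r = -9, -8 (distinct real).
General solution: y = C₁e^(-9x) + C₂e^(-8x).


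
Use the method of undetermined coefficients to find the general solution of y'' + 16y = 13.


Homogeneous part: r² + 16 = 0 ⇒ r = ±4i, so y_h = C₁cos(4x) + C₂sin(4x).
Try constant y_p = A; plug in: 16A = 13 ⇒ A = 13/16.
General solution: y = C₁cos(4x) + C₂sin(4x) + 13/16.


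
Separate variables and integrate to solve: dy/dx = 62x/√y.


Separate: √y dy = 62x dx.
Integrate: (2/3)y^(3/2) = 31x² + C.


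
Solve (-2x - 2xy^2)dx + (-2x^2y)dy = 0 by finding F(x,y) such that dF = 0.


Check exactness: ∂M/∂y = -4xy and ∂N/∂x = -4xy; equal, so the equation is exact.
Integrate M with respect to x (treating y as constant): ∫M dx = -x^2 - x^2y^2 + h(y).
Differentiate w.r.t. y and set equal to N: all terms match, so h'(y) = 0 and h is a constant absorbed into C.
General solution: -x^2 - x^2y^2 = C.


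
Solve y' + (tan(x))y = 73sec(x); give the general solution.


P(x) = tan(x) ⇒ μ = e^(∫tan(x)dx) = sec(x).
(sec(x) y)' = 73sec²(x) ⇒ sec(x) y = 73tan(x) + C.
Multiply by cos(x): y = 73sin(x) + C·cos(x).


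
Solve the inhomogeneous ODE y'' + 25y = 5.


Homogeneous part: r² + 25 = 0 ⇒ r = ±5i, so y_h = C₁cos(5x) + C₂sin(5x).
Try constant y_p = A; plug in: 25A = 5 ⇒ A = 1/5.
General solution: y = C₁cos(5x) + C₂sin(5x) + 1/5.


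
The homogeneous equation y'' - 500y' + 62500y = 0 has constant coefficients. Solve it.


Characteristic equation: r² - 500r + 62500 = 0, i.e. (r - 250)² = 0.
Repeated root r = 250; include an x factor for the second linearly independent solution.
General solution: y = (C₁ + C₂x)e^(250x).


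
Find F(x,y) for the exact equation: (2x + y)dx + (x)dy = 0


Check exactness: ∂M/∂y = 1 and ∂N/∂x = 1; equal, so the equation is exact.
Integrate M with respect to x (treating y as constant): ∫M dx = x^2 + xy + h(y).
Differentiate w.r.t. y and set equal to N: all terms match, so h'(y) = 0 and h is a constant absorbed into C.
General solution: x^2 + xy = C.


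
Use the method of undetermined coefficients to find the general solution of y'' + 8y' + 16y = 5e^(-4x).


Characteristic polynomial (r + 4)² = 0; repeated root r = -4.
y_h = (C₁ + C₂x)e^(-4x). Forcing matches the repeated root (resonance), so try y_p = Ax² e^(-4x).
Substitute and solve for A: 2A = 5, so A = 5/2.
General solution: y = (C₁ + C₂x + (5/2)x²)e^(-4x).


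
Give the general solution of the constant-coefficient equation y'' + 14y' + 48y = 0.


Characteristic equation: r² + 14r + 48 = 0.
Factor: (r + 6)(r + 8) = 0 ⇒ r = -6, -8 (distinct real).
General solution: y = C₁e^(-6x) + C₂e^(-8x).


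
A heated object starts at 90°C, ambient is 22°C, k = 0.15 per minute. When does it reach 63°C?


From T(t) = T_a + (T₀ - T_a)e^(-kt), set T(t) = 63:
(63 - 22) / (90 - 22) = e^(-0.15t), so t = -ln(0.603)/0.15 ≈ 3.4 minutes.


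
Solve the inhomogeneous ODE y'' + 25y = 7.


Homogeneous part: r² + 25 = 0 ⇒ r = ±5i, so y_h = C₁cos(5x) + C₂sin(5x).
Try constant y_p = A; plug in: 25A = 7 ⇒ A = 7/25.
General solution: y = C₁cos(5x) + C₂sin(5x) + 7/25.


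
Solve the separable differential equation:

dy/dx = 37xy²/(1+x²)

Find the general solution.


Separate: dy/y² = 37x/(1+x²) dx.
Integrate LHS: ∫ dy/y² = -1/y.
Integrate RHS via u = 1+x²: (37/2)ln(1+x²) + C.
Result: -1/y = (37/2)ln(1+x²) + C.


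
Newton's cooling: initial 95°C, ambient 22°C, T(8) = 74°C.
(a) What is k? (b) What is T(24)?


Newton's law: T(t) = T_a + (T₀ - T_a)e^(-kt).
(a) Use T(8) = 74: (74 - 22)/(95 - 22) = e^(-k·8), so k = -ln(0.712)/8 ≈ 0.0424.
(b) Apply k to t = 24: T(24) = 22 + (73)e^(-1.018) ≈ 48.4°C.


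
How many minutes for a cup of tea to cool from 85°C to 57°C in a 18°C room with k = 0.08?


From T(t) = T_a + (T₀ - T_a)e^(-kt), set T(t) = 57:
(57 - 18) / (85 - 18) = e^(-0.08t), so t = -ln(0.582)/0.08 ≈ 6.8 minutes.


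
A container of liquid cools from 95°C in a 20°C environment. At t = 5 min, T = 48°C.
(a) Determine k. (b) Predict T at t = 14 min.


Newton's law: T(t) = T_a + (T₀ - T_a)e^(-kt).
(a) Use T(5) = 48: (48 - 20)/(95 - 20) = e^(-k·5), so k = -ln(0.373)/5 ≈ 0.1971.
(b) Apply k to t = 14: T(14) = 20 + (75)e^(-2.759) ≈ 24.8°C.


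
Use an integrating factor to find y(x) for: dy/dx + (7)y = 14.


P(x) = 7, Q(x) = 14; integrating factor μ = e^(7x).
(μ y)' = 14e^(7x) ⇒ μ y = 2e^(7x) + C.
Divide by μ: y = 2 + Ce^(-7x).


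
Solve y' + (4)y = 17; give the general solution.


P(x) = 4, Q(x) = 17; integrating factor μ = e^(4x).
(μ y)' = 17e^(4x) ⇒ μ y = (17/4)e^(4x) + C.
Divide by μ: y = 17/4 + Ce^(-4x).


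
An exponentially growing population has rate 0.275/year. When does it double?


Exponential growth: P(t) = P₀ e^(0.275t). Set P(t)/P₀ = 2: e^(0.275t) = 2.
Solve: t = ln(2)/0.275 ≈ 2.52 years.


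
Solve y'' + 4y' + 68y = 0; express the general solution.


Characteristic equation: r² + 4r + 68 = 0.
Discriminant is negative; roots r = -2 ± 8i (complex conjugate pair).
General solution uses e^(α x)(C₁ cos(β x) + C₂ sin(β x)): y = e^(-2x)(C₁cos(8x) + C₂sin(8x)).


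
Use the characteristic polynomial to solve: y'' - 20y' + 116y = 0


Characteristic equation: r² - 20r + 116 = 0.
Discriminant is negative; roots r = 10 ± 4i (complex conjugate pair).
General solution uses e^(α x)(C₁ cos(β x) + C₂ sin(β x)): y = e^(10x)(C₁cos(4x) + C₂sin(4x)).


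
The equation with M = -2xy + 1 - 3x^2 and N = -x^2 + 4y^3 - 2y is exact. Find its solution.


Check exactness: ∂M/∂y = -2x and ∂N/∂x = -2x; equal, so the equation is exact.
Integrate M with respect to x (treating y as constant): ∫M dx = -x^2y + x - x^3 + h(y).
Differentiate w.r.t. y and set equal to N: the x-dependent terms already match, leaving h'(y) = 4y^3 - 2y. Integrate: h(y) = y^4 - y^2.
So F(x,y) = -x^2y + x + y^4 - y^2 - x^3.
General solution: -x^2y + x + y^4 - y^2 - x^3 = C.


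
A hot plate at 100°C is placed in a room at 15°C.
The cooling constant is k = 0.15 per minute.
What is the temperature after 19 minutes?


Newton's law: dT/dt = -k(T - T_a) has solution T(t) = T_a + (T₀ - T_a)e^(-kt).
Plug in T_a = 15, T₀ = 100, k = 0.15, t = 19: T(19) = 15 + (85)e^(-2.85) ≈ 19.9°C.


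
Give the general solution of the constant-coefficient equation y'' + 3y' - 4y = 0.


Characteristic equation: r² + 3r - 4 = 0.
Factor: (r - 1)(r + 4) = 0 ⇒ r = 1, -4 (distinct real).
General solution: y = C₁e^(x) + C₂e^(-4x).


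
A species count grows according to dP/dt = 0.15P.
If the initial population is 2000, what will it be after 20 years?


The ODE dP/dt = 0.15P has solution P(t) = P(0)e^(0.15t).
Substitute P(0) = 2000 and t = 20: P(20) = 2000 e^(3.00) ≈ 40171.


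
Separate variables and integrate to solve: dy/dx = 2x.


Integrate both sides with respect to x: y = ∫ 2x dx = x^2 + C.


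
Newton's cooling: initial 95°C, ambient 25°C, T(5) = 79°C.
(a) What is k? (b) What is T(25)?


Newton's law: T(t) = T_a + (T₀ - T_a)e^(-kt).
(a) Use T(5) = 79: (79 - 25)/(95 - 25) = e^(-k·5), so k = -ln(0.771)/5 ≈ 0.0519.
(b) Apply k to t = 25: T(25) = 25 + (70)e^(-1.298) ≈ 44.1°C.


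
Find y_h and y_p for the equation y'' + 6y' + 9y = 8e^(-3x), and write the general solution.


Characteristic polynomial (r + 3)² = 0; repeated root r = -3.
y_h = (C₁ + C₂x)e^(-3x). Forcing matches the repeated root (resonance), so try y_p = Ax² e^(-3x).
Substitute and solve for A: 2A = 8, so A = 4.
General solution: y = (C₁ + C₂x + 4x²)e^(-3x).


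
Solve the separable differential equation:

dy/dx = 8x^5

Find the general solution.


Integrate both sides with respect to x: y = ∫ 8x^5 dx = (4/3)x^6 + C.


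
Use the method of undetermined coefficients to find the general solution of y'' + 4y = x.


Homogeneous: r² + 4 = 0 ⇒ r = ±2i, y_h = C₁cos(2x) + C₂sin(2x).
Polynomial forcing; try y_p = Ax + B. Then y_p'' + 4 y_p = 4(Ax + B) = x, so B = 0 and A = 1/4.
General solution: y = C₁cos(2x) + C₂sin(2x) + (1/4)x.


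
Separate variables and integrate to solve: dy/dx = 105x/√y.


Separate: √y dy = 105x dx.
Integrate: (2/3)y^(3/2) = (105/2)x² + C.


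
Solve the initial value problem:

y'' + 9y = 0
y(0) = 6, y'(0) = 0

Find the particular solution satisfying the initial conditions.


Characteristic roots of r² + 9 = 0 are ±3i, so y = C₁cos(3x) + C₂sin(3x).
Apply y(0) = 6: C₁ = 6. Differentiate and apply y'(0) = 0: 3·C₂ = 0, so C₂ = 0.
Particular solution: y = 6cos(3x).


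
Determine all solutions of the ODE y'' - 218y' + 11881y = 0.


Characteristic equation: r² - 218r + 11881 = 0, i.e. (r - 109)² = 0.
Repeated root r = 109; include an x factor for the second linearly independent solution.
General solution: y = (C₁ + C₂x)e^(109x).


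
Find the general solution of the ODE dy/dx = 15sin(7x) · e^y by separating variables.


Separate: e^(-y) dy = 15sin(7x) dx.
Integrate: -e^(-y) = -(15/7)cos(7x) + C₀.
Rearrange: e^(-y) = (15/7)cos(7x) + C.


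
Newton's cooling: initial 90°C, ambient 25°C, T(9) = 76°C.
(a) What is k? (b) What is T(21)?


Newton's law: T(t) = T_a + (T₀ - T_a)e^(-kt).
(a) Use T(9) = 76: (76 - 25)/(90 - 25) = e^(-k·9), so k = -ln(0.785)/9 ≈ 0.0270.
(b) Apply k to t = 21: T(21) = 25 + (65)e^(-0.566) ≈ 61.9°C.


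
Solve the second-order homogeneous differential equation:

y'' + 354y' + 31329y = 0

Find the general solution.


Characteristic equation: r² + 354r + 31329 = 0, i.e. (r + 177)² = 0.
Repeated root r = -177; include an x factor for the second linearly independent solution.
General solution: y = (C₁ + C₂x)e^(-177x).


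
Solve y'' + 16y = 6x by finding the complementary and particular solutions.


Homogeneous: r² + 16 = 0 ⇒ r = ±4i, y_h = C₁cos(4x) + C₂sin(4x).
Polynomial forcing; try y_p = Ax + B. Then y_p'' + 16 y_p = 16(Ax + B) = 6x, so B = 0 and A = 3/8.
General solution: y = C₁cos(4x) + C₂sin(4x) + (3/8)x.


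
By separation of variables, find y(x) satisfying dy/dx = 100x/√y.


Separate: √y dy = 100x dx.
Integrate: (2/3)y^(3/2) = 50x² + C.


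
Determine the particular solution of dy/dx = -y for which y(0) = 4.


General solution of y' = -y is y = Ce^(-x).
Apply y(0) = 4: C = 4.
Particular solution: y = 4e^(-x).


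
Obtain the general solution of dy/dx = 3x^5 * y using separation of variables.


Separate variables: dy/y = 3x^5 dx.
Integrate: ln|y| = (1/2)x^6 + C₀.
Exponentiate: y = Ce^((1/2)x^6).


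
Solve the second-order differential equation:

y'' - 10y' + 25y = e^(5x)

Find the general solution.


Characteristic polynomial (r - 5)² = 0; repeated root r = 5.
y_h = (C₁ + C₂x)e^(5x). Forcing matches the repeated root (resonance), so try y_p = Ax² e^(5x).
Substitute and solve for A: 2A = 1, so A = 1/2.
General solution: y = (C₁ + C₂x + (1/2)x²)e^(5x).


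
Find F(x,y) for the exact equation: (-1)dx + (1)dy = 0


Check exactness: ∂M/∂y = 0 and ∂N/∂x = 0; equal, so the equation is exact.
Integrate M with respect to x (treating y as constant): ∫M dx = -x + h(y).
Differentiate w.r.t. y and set equal to N: the x-dependent terms already match, leaving h'(y) = 1. Integrate: h(y) = y.
So F(x,y) = -x + y.
General solution: -x + y = C.


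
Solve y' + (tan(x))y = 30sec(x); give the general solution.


P(x) = tan(x) ⇒ μ = e^(∫tan(x)dx) = sec(x).
(sec(x) y)' = 30sec²(x) ⇒ sec(x) y = 30tan(x) + C.
Multiply by cos(x): y = 30sin(x) + C·cos(x).


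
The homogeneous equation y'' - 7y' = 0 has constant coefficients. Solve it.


Characteristic equation: r² - 7r = 0.
Factor: (r - 7)(r - 0) = 0 ⇒ r = 7, 0 (distinct real).
General solution: y = C₁e^(7x) + C₂.


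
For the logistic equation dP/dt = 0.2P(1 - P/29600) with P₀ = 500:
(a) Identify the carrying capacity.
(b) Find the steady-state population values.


Logistic ODE dP/dt = 0.2P(1 - P/29600) has equilibria where dP/dt = 0, i.e. P = 0 or P = 29600.
The coefficient (1 - P/K) = 0 when P = K, identifying K = 29600 as the carrying capacity.
(a) K = 29600; (b) equilibria P = 0 and P = 29600.


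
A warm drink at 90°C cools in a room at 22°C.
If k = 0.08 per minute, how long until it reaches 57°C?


From T(t) = T_a + (T₀ - T_a)e^(-kt), set T(t) = 57:
(57 - 22) / (90 - 22) = e^(-0.08t), so t = -ln(0.515)/0.08 ≈ 8.3 minutes.


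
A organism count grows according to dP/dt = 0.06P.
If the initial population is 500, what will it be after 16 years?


The ODE dP/dt = 0.06P has solution P(t) = P(0)e^(0.06t).
Substitute P(0) = 500 and t = 16: P(16) = 500 e^(0.96) ≈ 1306.


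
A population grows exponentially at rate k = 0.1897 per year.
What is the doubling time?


Exponential growth: P(t) = P₀ e^(0.1897t). Set P(t)/P₀ = 2: e^(0.1897t) = 2.
Solve: t = ln(2)/0.1897 ≈ 3.65 years.


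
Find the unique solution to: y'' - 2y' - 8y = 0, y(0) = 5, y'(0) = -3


Characteristic roots of r² - 2r - 8 = 0 are -2, 4.
General solution y = c₁ e^(-2x) + c₂ e^(4x).
Apply y(0) = 5: c₁ + c₂ = 5. Apply y'(0) = -3: -2 c₁ + 4 c₂ = -3.
Solve: c₁ = 23/6, c₂ = 7/6.
Particular solution: y = (23/6)e^(-2x) + (7/6)e^(4x).


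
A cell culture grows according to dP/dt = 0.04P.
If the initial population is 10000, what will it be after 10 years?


The ODE dP/dt = 0.04P has solution P(t) = P(0)e^(0.04t).
Substitute P(0) = 10000 and t = 10: P(10) = 10000 e^(0.40) ≈ 14918.


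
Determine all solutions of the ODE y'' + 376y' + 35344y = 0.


Characteristic equation: r² + 376r + 35344 = 0, i.e. (r + 188)² = 0.
Repeated root r = -188; include an x factor for the second linearly independent solution.
General solution: y = (C₁ + C₂x)e^(-188x).


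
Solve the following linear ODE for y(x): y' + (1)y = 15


P(x) = 1, Q(x) = 15; integrating factor μ = e^(x).
(μ y)' = 15e^(x) ⇒ μ y = 15e^(x) + C.
Divide by μ: y = 15 + Ce^(-x).


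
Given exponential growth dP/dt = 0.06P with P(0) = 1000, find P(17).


The ODE dP/dt = 0.06P has solution P(t) = P(0)e^(0.06t).
Substitute P(0) = 1000 and t = 17: P(17) = 1000 e^(1.02) ≈ 2773.


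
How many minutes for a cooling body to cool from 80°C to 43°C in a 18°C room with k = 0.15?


From T(t) = T_a + (T₀ - T_a)e^(-kt), set T(t) = 43:
(43 - 18) / (80 - 18) = e^(-0.15t), so t = -ln(0.403)/0.15 ≈ 6.1 minutes.


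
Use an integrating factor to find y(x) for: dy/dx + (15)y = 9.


P(x) = 15, Q(x) = 9; integrating factor μ = e^(15x).
(μ y)' = 9e^(15x) ⇒ μ y = (3/5)e^(15x) + C.
Divide by μ: y = 3/5 + Ce^(-15x).


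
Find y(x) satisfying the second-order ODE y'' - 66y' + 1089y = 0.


Characteristic equation: r² - 66r + 1089 = 0, i.e. (r - 33)² = 0.
Repeated root r = 33; include an x factor for the second linearly independent solution.
General solution: y = (C₁ + C₂x)e^(33x).


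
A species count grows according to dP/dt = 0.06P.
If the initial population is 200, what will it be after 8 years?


The ODE dP/dt = 0.06P has solution P(t) = P(0)e^(0.06t).
Substitute P(0) = 200 and t = 8: P(8) = 200 e^(0.48) ≈ 323.


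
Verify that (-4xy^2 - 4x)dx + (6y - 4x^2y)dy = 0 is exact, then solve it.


Check exactness: ∂M/∂y = -8xy and ∂N/∂x = -8xy; equal, so the equation is exact.
Integrate M with respect to x (treating y as constant): ∫M dx = -2x^2y^2 - 2x^2 + h(y).
Differentiate w.r.t. y and set equal to N: the x-dependent terms already match, leaving h'(y) = 6y. Integrate: h(y) = 3y^2.
So F(x,y) = 3y^2 - 2x^2y^2 - 2x^2.
General solution: 3y^2 - 2x^2y^2 - 2x^2 = C.


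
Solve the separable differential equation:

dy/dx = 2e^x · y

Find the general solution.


Separate variables: dy/y = 2e^x dx.
Integrate: ln|y| = 2e^x + C₀.
Exponentiate: y = Ce^(2e^x).


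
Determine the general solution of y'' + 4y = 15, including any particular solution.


Homogeneous part: r² + 4 = 0 ⇒ r = ±2i, so y_h = C₁cos(2x) + C₂sin(2x).
Try constant y_p = A; plug in: 4A = 15 ⇒ A = 15/4.
General solution: y = C₁cos(2x) + C₂sin(2x) + 15/4.


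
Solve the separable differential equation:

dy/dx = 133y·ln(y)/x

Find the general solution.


Separate: dy/[y ln(y)] = 133 dx/x.
Substitute u = ln(y): du/u = 133 dx/x.
Integrate: ln|ln(y)| = 133ln|x| + C₀, hence ln(y) = C·x^133.


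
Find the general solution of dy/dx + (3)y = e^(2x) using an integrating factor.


P(x) = 3 ⇒ μ = e^(3x).
(μ y)' = e^(5x) ⇒ μ y = e^(5x)/5 + C.
Divide by μ: y = (1/5)e^(2x) + Ce^(-3x).


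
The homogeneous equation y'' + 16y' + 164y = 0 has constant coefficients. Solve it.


Characteristic equation: r² + 16r + 164 = 0.
Discriminant is negative; roots r = -8 ± 10i (complex conjugate pair).
General solution uses e^(α x)(C₁ cos(β x) + C₂ sin(β x)): y = e^(-8x)(C₁cos(10x) + C₂sin(10x)).


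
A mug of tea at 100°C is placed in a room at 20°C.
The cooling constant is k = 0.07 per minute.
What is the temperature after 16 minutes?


Newton's law: dT/dt = -k(T - T_a) has solution T(t) = T_a + (T₀ - T_a)e^(-kt).
Plug in T_a = 20, T₀ = 100, k = 0.07, t = 16: T(16) = 20 + (80)e^(-1.12) ≈ 46.1°C.


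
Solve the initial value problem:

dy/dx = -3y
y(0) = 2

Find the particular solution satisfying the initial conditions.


General solution of y' = -3y is y = Ce^(-3x).
Apply y(0) = 2: C = 2.
Particular solution: y = 2e^(-3x).


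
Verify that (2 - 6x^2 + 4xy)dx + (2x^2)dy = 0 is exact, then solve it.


Check exactness: ∂M/∂y = 4x and ∂N/∂x = 4x; equal, so the equation is exact.
Integrate M with respect to x (treating y as constant): ∫M dx = 2x - 2x^3 + 2x^2y + h(y).
Differentiate w.r.t. y and set equal to N: all terms match, so h'(y) = 0 and h is a constant absorbed into C.
General solution: 2x - 2x^3 + 2x^2y = C.


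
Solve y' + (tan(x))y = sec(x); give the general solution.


P(x) = tan(x) ⇒ μ = e^(∫tan(x)dx) = sec(x).
(sec(x) y)' = sec²(x) ⇒ sec(x) y = tan(x) + C.
Multiply by cos(x): y = sin(x) + C·cos(x).


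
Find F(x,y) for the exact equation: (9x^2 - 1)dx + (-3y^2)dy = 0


Check exactness: ∂M/∂y = 0 and ∂N/∂x = 0; equal, so the equation is exact.
Integrate M with respect to x (treating y as constant): ∫M dx = 3x^3 - x + h(y).
Differentiate w.r.t. y and set equal to N: the x-dependent terms already match, leaving h'(y) = -3y^2. Integrate: h(y) = -y^3.
So F(x,y) = 3x^3 - x - y^3.
General solution: 3x^3 - x - y^3 = C.


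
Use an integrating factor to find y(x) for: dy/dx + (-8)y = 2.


P(x) = -8 ⇒ μ = e^(-8x).
(μ y)' = 2e^(-8x) ⇒ μ y = -(1/4)e^(-8x) + C.
Divide by μ: y = -1/4 + Ce^(8x).


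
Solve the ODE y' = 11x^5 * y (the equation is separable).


Separate variables: dy/y = 11x^5 dx.
Integrate: ln|y| = (11/6)x^6 + C₀.
Exponentiate: y = Ce^((11/6)x^6).


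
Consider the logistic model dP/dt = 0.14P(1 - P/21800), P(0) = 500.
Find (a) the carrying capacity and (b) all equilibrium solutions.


Logistic ODE dP/dt = 0.14P(1 - P/21800) has equilibria where dP/dt = 0, i.e. P = 0 or P = 21800.
The coefficient (1 - P/K) = 0 when P = K, identifying K = 21800 as the carrying capacity.
(a) K = 21800; (b) equilibria P = 0 and P = 21800.


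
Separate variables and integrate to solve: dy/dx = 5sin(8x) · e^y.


Separate: e^(-y) dy = 5sin(8x) dx.
Integrate: -e^(-y) = -(5/8)cos(8x) + C₀.
Rearrange: e^(-y) = (5/8)cos(8x) + C.


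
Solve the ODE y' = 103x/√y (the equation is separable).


Separate: √y dy = 103x dx.
Integrate: (2/3)y^(3/2) = (103/2)x² + C.


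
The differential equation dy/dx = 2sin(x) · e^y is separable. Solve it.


Separate: e^(-y) dy = 2sin(x) dx.
Integrate: -e^(-y) = -2cos(x) + C₀.
Rearrange: e^(-y) = 2cos(x) + C.


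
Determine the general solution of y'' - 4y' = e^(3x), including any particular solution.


Characteristic roots of r² - 4r = 0 are 0, 4.
y_h = C₁ + C₂e^(4x).
Forcing exponent 3 is not a characteristic root; try y_p = Ae^(3x).
Substitute: A·(9 + (-4)·3 + (0)) = A·-3 = 1, so A = -1/3.
General solution: y = C₁ + C₂e^(4x) - (1/3)e^(3x).


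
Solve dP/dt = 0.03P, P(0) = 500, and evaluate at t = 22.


The ODE dP/dt = 0.03P has solution P(t) = P(0)e^(0.03t).
Substitute P(0) = 500 and t = 22: P(22) = 500 e^(0.66) ≈ 967.


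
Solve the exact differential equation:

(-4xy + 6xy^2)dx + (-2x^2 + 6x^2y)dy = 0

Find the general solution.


Check exactness: ∂M/∂y = -4x + 12xy and ∂N/∂x = -4x + 12xy; equal, so the equation is exact.
Integrate M with respect to x (treating y as constant): ∫M dx = -2x^2y + 3x^2y^2 + h(y).
Differentiate w.r.t. y and set equal to N: all terms match, so h'(y) = 0 and h is a constant absorbed into C.
General solution: -2x^2y + 3x^2y^2 = C.


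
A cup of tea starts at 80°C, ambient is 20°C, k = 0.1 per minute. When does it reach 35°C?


From T(t) = T_a + (T₀ - T_a)e^(-kt), set T(t) = 35:
(35 - 20) / (80 - 20) = e^(-0.1t), so t = -ln(0.250)/0.1 ≈ 13.9 minutes.


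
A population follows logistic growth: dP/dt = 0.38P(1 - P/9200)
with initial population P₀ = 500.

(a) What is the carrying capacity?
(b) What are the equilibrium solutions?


Logistic ODE dP/dt = 0.38P(1 - P/9200) has equilibria where dP/dt = 0, i.e. P = 0 or P = 9200.
The coefficient (1 - P/K) = 0 when P = K, identifying K = 9200 as the carrying capacity.
(a) K = 9200; (b) equilibria P = 0 and P = 9200.


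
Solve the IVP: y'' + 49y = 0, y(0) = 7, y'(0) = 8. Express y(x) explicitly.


Characteristic roots of r² + 49 = 0 are ±7i, so y = C₁cos(7x) + C₂sin(7x).
Apply y(0) = 7: C₁ = 7. Differentiate and apply y'(0) = 8: 7·C₂ = 8, so C₂ = 8/7.
Particular solution: y = 7cos(7x) + (8/7)sin(7x).


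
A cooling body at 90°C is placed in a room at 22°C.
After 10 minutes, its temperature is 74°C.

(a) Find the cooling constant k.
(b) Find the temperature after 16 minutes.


Newton's law: T(t) = T_a + (T₀ - T_a)e^(-kt).
(a) Use T(10) = 74: (74 - 22)/(90 - 22) = e^(-k·10), so k = -ln(0.765)/10 ≈ 0.0268.
(b) Apply k to t = 16: T(16) = 22 + (68)e^(-0.429) ≈ 66.3°C.


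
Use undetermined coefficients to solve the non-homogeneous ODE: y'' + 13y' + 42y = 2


Characteristic roots of r² + 13r + 42 = 0 are -7, -6.
y_h = C₁e^(-7x) + C₂e^(-6x).
Constant forcing; try y_p = A. Then 42A = 2 ⇒ A = 1/21.
General solution: y = C₁e^(-7x) + C₂e^(-6x) + 1/21.


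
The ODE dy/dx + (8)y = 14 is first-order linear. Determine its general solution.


P(x) = 8, Q(x) = 14; integrating factor μ = e^(8x).
(μ y)' = 14e^(8x) ⇒ μ y = (7/4)e^(8x) + C.
Divide by μ: y = 7/4 + Ce^(-8x).


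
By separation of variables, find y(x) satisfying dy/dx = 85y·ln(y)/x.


Separate: dy/[y ln(y)] = 85 dx/x.
Substitute u = ln(y): du/u = 85 dx/x.
Integrate: ln|ln(y)| = 85ln|x| + C₀, hence ln(y) = C·x^85.


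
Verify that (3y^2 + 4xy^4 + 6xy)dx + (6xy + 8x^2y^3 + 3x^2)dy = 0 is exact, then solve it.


Check exactness: ∂M/∂y = 6y + 16xy^3 + 6x and ∂N/∂x = 6y + 16xy^3 + 6x; equal, so the equation is exact.
Integrate M with respect to x (treating y as constant): ∫M dx = 3xy^2 + 2x^2y^4 + 3x^2y + h(y).
Differentiate w.r.t. y and set equal to N: all terms match, so h'(y) = 0 and h is a constant absorbed into C.
General solution: 3xy^2 + 2x^2y^4 + 3x^2y = C.


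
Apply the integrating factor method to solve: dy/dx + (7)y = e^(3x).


P(x) = 7 ⇒ μ = e^(7x).
(μ y)' = e^(10x) ⇒ μ y = e^(10x)/10 + C.
Divide by μ: y = (1/10)e^(3x) + Ce^(-7x).


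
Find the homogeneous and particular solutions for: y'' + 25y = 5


Homogeneous part: r² + 25 = 0 ⇒ r = ±5i, so y_h = C₁cos(5x) + C₂sin(5x).
Try constant y_p = A; plug in: 25A = 5 ⇒ A = 1/5.
General solution: y = C₁cos(5x) + C₂sin(5x) + 1/5.


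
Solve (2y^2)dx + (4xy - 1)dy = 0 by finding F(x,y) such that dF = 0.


Check exactness: ∂M/∂y = 4y and ∂N/∂x = 4y; equal, so the equation is exact.
Integrate M with respect to x (treating y as constant): ∫M dx = 2xy^2 + h(y).
Differentiate w.r.t. y and set equal to N: the x-dependent terms already match, leaving h'(y) = -1. Integrate: h(y) = -y.
So F(x,y) = 2xy^2 - y.
General solution: 2xy^2 - y = C.


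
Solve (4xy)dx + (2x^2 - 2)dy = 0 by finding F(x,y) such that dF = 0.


Check exactness: ∂M/∂y = 4x and ∂N/∂x = 4x; equal, so the equation is exact.
Integrate M with respect to x (treating y as constant): ∫M dx = 2x^2y + h(y).
Differentiate w.r.t. y and set equal to N: the x-dependent terms already match, leaving h'(y) = -2. Integrate: h(y) = -2y.
So F(x,y) = 2x^2y - 2y.
General solution: 2x^2y - 2y = C.


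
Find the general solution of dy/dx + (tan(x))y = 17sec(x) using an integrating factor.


P(x) = tan(x) ⇒ μ = e^(∫tan(x)dx) = sec(x).
(sec(x) y)' = 17sec²(x) ⇒ sec(x) y = 17tan(x) + C.
Multiply by cos(x): y = 17sin(x) + C·cos(x).


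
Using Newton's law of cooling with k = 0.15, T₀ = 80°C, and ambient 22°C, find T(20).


Newton's law: dT/dt = -k(T - T_a) has solution T(t) = T_a + (T₀ - T_a)e^(-kt).
Plug in T_a = 22, T₀ = 80, k = 0.15, t = 20: T(20) = 22 + (58)e^(-3.00) ≈ 24.9°C.


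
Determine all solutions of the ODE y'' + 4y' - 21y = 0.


Characteristic equation: r² + 4r - 21 = 0.
Factor: (r - 3)(r + 7) = 0 ⇒ r = 3, -7 (distinct real).
General solution: y = C₁e^(3x) + C₂e^(-7x).


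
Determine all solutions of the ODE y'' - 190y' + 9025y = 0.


Characteristic equation: r² - 190r + 9025 = 0, i.e. (r - 95)² = 0.
Repeated root r = 95; include an x factor for the second linearly independent solution.
General solution: y = (C₁ + C₂x)e^(95x).


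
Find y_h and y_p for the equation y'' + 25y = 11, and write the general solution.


Homogeneous part: r² + 25 = 0 ⇒ r = ±5i, so y_h = C₁cos(5x) + C₂sin(5x).
Try constant y_p = A; plug in: 25A = 11 ⇒ A = 11/25.
General solution: y = C₁cos(5x) + C₂sin(5x) + 11/25.


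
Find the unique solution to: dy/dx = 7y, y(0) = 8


General solution of y' = 7y is y = Ce^(7x).
Apply y(0) = 8: C = 8.
Particular solution: y = 8e^(7x).


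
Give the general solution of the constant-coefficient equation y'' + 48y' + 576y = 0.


Characteristic equation: r² + 48r + 576 = 0, i.e. (r + 24)² = 0.
Repeated root r = -24; include an x factor for the second linearly independent solution.
General solution: y = (C₁ + C₂x)e^(-24x).


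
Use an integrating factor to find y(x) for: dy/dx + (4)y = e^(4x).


P(x) = 4 ⇒ μ = e^(4x).
(μ y)' = e^(8x) ⇒ μ y = e^(8x)/8 + C.
Divide by μ: y = (1/8)e^(4x) + Ce^(-4x).


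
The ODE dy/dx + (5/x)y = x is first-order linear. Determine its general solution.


P(x) = 5/x ⇒ μ = x^5.
(x^5 y)' = x^6 ⇒ x^5 y = x^7/(7) + C.
Solve for y: y = (1/7)x^2 + C/x^5.


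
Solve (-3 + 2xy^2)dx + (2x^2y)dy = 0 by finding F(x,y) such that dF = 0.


Check exactness: ∂M/∂y = 4xy and ∂N/∂x = 4xy; equal, so the equation is exact.
Integrate M with respect to x (treating y as constant): ∫M dx = -3x + x^2y^2 + h(y).
Differentiate w.r.t. y and set equal to N: all terms match, so h'(y) = 0 and h is a constant absorbed into C.
General solution: -3x + x^2y^2 = C.


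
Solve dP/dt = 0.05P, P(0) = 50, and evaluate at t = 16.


The ODE dP/dt = 0.05P has solution P(t) = P(0)e^(0.05t).
Substitute P(0) = 50 and t = 16: P(16) = 50 e^(0.80) ≈ 111.


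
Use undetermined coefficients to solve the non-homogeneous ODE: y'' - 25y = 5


Characteristic roots of r² - 25 = 0 are -5, 5.
y_h = C₁e^(-5x) + C₂e^(5x).
Forcing exponent 0 is not a characteristic root; try y_p = A.
Substitute: A·(0 + (0)·0 + (-25)) = A·-25 = 5, so A = -1/5.
General solution: y = C₁e^(-5x) + C₂e^(5x) - 1/5.


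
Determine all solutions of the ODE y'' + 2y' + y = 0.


Characteristic equation: r² + 2r + 1 = 0, i.e. (r + 1)² = 0.
Repeated root r = -1; include an x factor for the second linearly independent solution.
General solution: y = (C₁ + C₂x)e^(-x).


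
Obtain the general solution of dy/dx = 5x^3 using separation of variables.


Integrate both sides with respect to x: y = ∫ 5x^3 dx = (5/4)x^4 + C.


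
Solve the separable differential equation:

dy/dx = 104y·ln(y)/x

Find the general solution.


Separate: dy/[y ln(y)] = 104 dx/x.
Substitute u = ln(y): du/u = 104 dx/x.
Integrate: ln|ln(y)| = 104ln|x| + C₀, hence ln(y) = C·x^104.


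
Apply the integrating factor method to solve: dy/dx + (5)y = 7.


P(x) = 5, Q(x) = 7; integrating factor μ = e^(5x).
(μ y)' = 7e^(5x) ⇒ μ y = (7/5)e^(5x) + C.
Divide by μ: y = 7/5 + Ce^(-5x).


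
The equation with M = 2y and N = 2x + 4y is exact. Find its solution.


Check exactness: ∂M/∂y = 2 and ∂N/∂x = 2; equal, so the equation is exact.
Integrate M with respect to x (treating y as constant): ∫M dx = 2xy + h(y).
Differentiate w.r.t. y and set equal to N: the x-dependent terms already match, leaving h'(y) = 4y. Integrate: h(y) = 2y^2.
So F(x,y) = 2xy + 2y^2.
General solution: 2xy + 2y^2 = C.


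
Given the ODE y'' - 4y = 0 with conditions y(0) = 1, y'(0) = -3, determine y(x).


Characteristic roots of r² - 4 = 0 are 2, -2.
General solution y = c₁ e^(2x) + c₂ e^(-2x).
Apply y(0) = 1: c₁ + c₂ = 1. Apply y'(0) = -3: 2 c₁ - 2 c₂ = -3.
Solve: c₁ = -1/4, c₂ = 5/4.
Particular solution: y = -(1/4)e^(2x) + (5/4)e^(-2x).


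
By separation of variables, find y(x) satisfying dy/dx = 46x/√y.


Separate: √y dy = 46x dx.
Integrate: (2/3)y^(3/2) = 23x² + C.


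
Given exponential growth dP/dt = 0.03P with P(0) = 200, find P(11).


The ODE dP/dt = 0.03P has solution P(t) = P(0)e^(0.03t).
Substitute P(0) = 200 and t = 11: P(11) = 200 e^(0.33) ≈ 278.


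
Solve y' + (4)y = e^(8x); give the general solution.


P(x) = 4 ⇒ μ = e^(4x).
(μ y)' = e^(12x) ⇒ μ y = e^(12x)/12 + C.
Divide by μ: y = (1/12)e^(8x) + Ce^(-4x).


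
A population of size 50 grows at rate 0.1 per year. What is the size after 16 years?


The ODE dP/dt = 0.1P has solution P(t) = P(0)e^(0.1t).
Substitute P(0) = 50 and t = 16: P(16) = 50 e^(1.60) ≈ 248.


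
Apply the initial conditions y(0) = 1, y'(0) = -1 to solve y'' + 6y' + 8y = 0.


Characteristic roots of r² + 6r + 8 = 0 are -4, -2.
General solution y = c₁ e^(-4x) + c₂ e^(-2x).
Apply y(0) = 1: c₁ + c₂ = 1. Apply y'(0) = -1: -4 c₁ - 2 c₂ = -1.
Solve: c₁ = -1/2, c₂ = 3/2.
Particular solution: y = -(1/2)e^(-4x) + (3/2)e^(-2x).


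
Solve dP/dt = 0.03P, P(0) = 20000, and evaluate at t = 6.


The ODE dP/dt = 0.03P has solution P(t) = P(0)e^(0.03t).
Substitute P(0) = 20000 and t = 6: P(6) = 20000 e^(0.18) ≈ 23944.


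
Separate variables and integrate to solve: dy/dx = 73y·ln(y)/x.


Separate: dy/[y ln(y)] = 73 dx/x.
Substitute u = ln(y): du/u = 73 dx/x.
Integrate: ln|ln(y)| = 73ln|x| + C₀, hence ln(y) = C·x^73.


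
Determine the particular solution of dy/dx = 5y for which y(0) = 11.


General solution of y' = 5y is y = Ce^(5x).
Apply y(0) = 11: C = 11.
Particular solution: y = 11e^(5x).


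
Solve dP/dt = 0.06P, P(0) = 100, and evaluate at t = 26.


The ODE dP/dt = 0.06P has solution P(t) = P(0)e^(0.06t).
Substitute P(0) = 100 and t = 26: P(26) = 100 e^(1.56) ≈ 476.


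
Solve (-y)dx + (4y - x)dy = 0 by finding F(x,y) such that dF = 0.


Check exactness: ∂M/∂y = -1 and ∂N/∂x = -1; equal, so the equation is exact.
Integrate M with respect to x (treating y as constant): ∫M dx = -xy + h(y).
Differentiate w.r.t. y and set equal to N: the x-dependent terms already match, leaving h'(y) = 4y. Integrate: h(y) = 2y^2.
So F(x,y) = 2y^2 - xy.
General solution: 2y^2 - xy = C.


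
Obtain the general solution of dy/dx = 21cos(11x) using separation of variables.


g(y) = 1, so integrate directly: y = ∫ 21cos(11x) dx = (21/11)sin(11x) + C.


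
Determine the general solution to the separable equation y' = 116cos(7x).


g(y) = 1, so integrate directly: y = ∫ 116cos(7x) dx = (116/7)sin(7x) + C.


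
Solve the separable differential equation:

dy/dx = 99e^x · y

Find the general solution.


Separate variables: dy/y = 99e^x dx.
Integrate: ln|y| = 99e^x + C₀.
Exponentiate: y = Ce^(99e^x).


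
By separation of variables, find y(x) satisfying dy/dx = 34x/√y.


Separate: √y dy = 34x dx.
Integrate: (2/3)y^(3/2) = 17x² + C.


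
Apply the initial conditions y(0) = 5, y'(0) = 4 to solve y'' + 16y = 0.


Characteristic roots of r² + 16 = 0 are ±4i, so y = C₁cos(4x) + C₂sin(4x).
Apply y(0) = 5: C₁ = 5. Differentiate and apply y'(0) = 4: 4·C₂ = 4, so C₂ = 1.
Particular solution: y = 5cos(4x) + sin(4x).


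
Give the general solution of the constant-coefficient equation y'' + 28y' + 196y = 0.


Characteristic equation: r² + 28r + 196 = 0, i.e. (r + 14)² = 0.
Repeated root r = -14; include an x factor for the second linearly independent solution.
General solution: y = (C₁ + C₂x)e^(-14x).


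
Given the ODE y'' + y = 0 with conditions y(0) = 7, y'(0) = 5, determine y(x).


Characteristic roots of r² + 1 = 0 are ±1i, so y = C₁cos(x) + C₂sin(x).
Apply y(0) = 7: C₁ = 7. Differentiate and apply y'(0) = 5: 1·C₂ = 5, so C₂ = 5.
Particular solution: y = 7cos(x) + 5sin(x).


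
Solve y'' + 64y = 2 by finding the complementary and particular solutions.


Homogeneous part: r² + 64 = 0 ⇒ r = ±8i, so y_h = C₁cos(8x) + C₂sin(8x).
Try constant y_p = A; plug in: 64A = 2 ⇒ A = 1/32.
General solution: y = C₁cos(8x) + C₂sin(8x) + 1/32.


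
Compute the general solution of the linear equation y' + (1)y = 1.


P(x) = 1, Q(x) = 1; integrating factor μ = e^(x).
(μ y)' = e^(x) ⇒ μ y = e^(x) + C.
Divide by μ: y = 1 + Ce^(-x).


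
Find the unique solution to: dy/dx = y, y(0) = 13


General solution of y' = y is y = Ce^(x).
Apply y(0) = 13: C = 13.
Particular solution: y = 13e^(x).


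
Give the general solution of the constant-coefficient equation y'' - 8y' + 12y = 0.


Characteristic equation: r² - 8r + 12 = 0.
Factor: (r - 2)(r - 6) = 0 ⇒ r = 2, 6 (distinct real).
General solution: y = C₁e^(2x) + C₂e^(6x).


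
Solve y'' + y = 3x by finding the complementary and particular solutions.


Homogeneous: r² + 1 = 0 ⇒ r = ±1i, y_h = C₁cos(x) + C₂sin(x).
Polynomial forcing; try y_p = Ax + B. Then y_p'' + 1 y_p = 1(Ax + B) = 3x, so B = 0 and A = 3.
General solution: y = C₁cos(x) + C₂sin(x) + 3x.


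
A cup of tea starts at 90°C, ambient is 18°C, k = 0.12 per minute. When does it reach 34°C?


From T(t) = T_a + (T₀ - T_a)e^(-kt), set T(t) = 34:
(34 - 18) / (90 - 18) = e^(-0.12t), so t = -ln(0.222)/0.12 ≈ 12.5 minutes.


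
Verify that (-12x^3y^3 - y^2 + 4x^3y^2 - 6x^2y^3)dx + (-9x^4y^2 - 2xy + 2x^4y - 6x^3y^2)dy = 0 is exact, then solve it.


Check exactness: ∂M/∂y = -36x^3y^2 - 2y + 8x^3y - 18x^2y^2 and ∂N/∂x = -36x^3y^2 - 2y + 8x^3y - 18x^2y^2; equal, so the equation is exact.
Integrate M with respect to x (treating y as constant): ∫M dx = -3x^4y^3 - xy^2 + x^4y^2 - 2x^3y^3 + h(y).
Differentiate w.r.t. y and set equal to N: all terms match, so h'(y) = 0 and h is a constant absorbed into C.
General solution: -3x^4y^3 - xy^2 + x^4y^2 - 2x^3y^3 = C.


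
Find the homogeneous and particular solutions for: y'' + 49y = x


Homogeneous: r² + 49 = 0 ⇒ r = ±7i, y_h = C₁cos(7x) + C₂sin(7x).
Polynomial forcing; try y_p = Ax + B. Then y_p'' + 49 y_p = 49(Ax + B) = x, so B = 0 and A = 1/49.
General solution: y = C₁cos(7x) + C₂sin(7x) + (1/49)x.


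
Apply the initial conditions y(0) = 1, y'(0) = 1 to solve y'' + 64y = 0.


Characteristic roots of r² + 64 = 0 are ±8i, so y = C₁cos(8x) + C₂sin(8x).
Apply y(0) = 1: C₁ = 1. Differentiate and apply y'(0) = 1: 8·C₂ = 1, so C₂ = 1/8.
Particular solution: y = cos(8x) + (1/8)sin(8x).


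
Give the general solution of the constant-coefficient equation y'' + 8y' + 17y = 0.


Characteristic equation: r² + 8r + 17 = 0.
Discriminant is negative; roots r = -4 ± 1i (complex conjugate pair).
General solution uses e^(α x)(C₁ cos(β x) + C₂ sin(β x)): y = e^(-4x)(C₁cos(x) + C₂sin(x)).


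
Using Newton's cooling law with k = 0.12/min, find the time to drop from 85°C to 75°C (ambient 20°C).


From T(t) = T_a + (T₀ - T_a)e^(-kt), set T(t) = 75:
(75 - 20) / (85 - 20) = e^(-0.12t), so t = -ln(0.846)/0.12 ≈ 1.4 minutes.


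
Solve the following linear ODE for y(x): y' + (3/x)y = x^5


P(x) = 3/x ⇒ μ = x^3.
(x^3 y)' = x^8 ⇒ x^3 y = x^9/(9) + C.
Solve for y: y = (1/9)x^6 + C/x^3.


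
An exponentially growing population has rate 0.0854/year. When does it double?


Exponential growth: P(t) = P₀ e^(0.0854t). Set P(t)/P₀ = 2: e^(0.0854t) = 2.
Solve: t = ln(2)/0.0854 ≈ 8.12 years.


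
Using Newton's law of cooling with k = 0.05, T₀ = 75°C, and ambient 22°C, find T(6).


Newton's law: dT/dt = -k(T - T_a) has solution T(t) = T_a + (T₀ - T_a)e^(-kt).
Plug in T_a = 22, T₀ = 75, k = 0.05, t = 6: T(6) = 22 + (53)e^(-0.30) ≈ 61.3°C.


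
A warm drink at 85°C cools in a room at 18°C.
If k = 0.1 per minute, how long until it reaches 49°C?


From T(t) = T_a + (T₀ - T_a)e^(-kt), set T(t) = 49:
(49 - 18) / (85 - 18) = e^(-0.1t), so t = -ln(0.463)/0.1 ≈ 7.7 minutes.


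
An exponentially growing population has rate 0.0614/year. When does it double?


Exponential growth: P(t) = P₀ e^(0.0614t). Set P(t)/P₀ = 2: e^(0.0614t) = 2.
Solve: t = ln(2)/0.0614 ≈ 11.29 years.
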